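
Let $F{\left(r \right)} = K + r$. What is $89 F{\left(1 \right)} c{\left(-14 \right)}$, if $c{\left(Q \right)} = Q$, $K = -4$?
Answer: $3738$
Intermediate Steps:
$F{\left(r \right)} = -4 + r$
$89 F{\left(1 \right)} c{\left(-14 \right)} = 89 \left(-4 + 1\right) \left(-14\right) = 89 \left(-3\right) \left(-14\right) = \left(-267\right) \left(-14\right) = 3738$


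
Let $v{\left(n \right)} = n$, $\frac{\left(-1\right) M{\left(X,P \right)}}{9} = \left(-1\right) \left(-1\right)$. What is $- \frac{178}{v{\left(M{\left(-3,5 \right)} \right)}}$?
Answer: $\frac{178}{9} \approx 19.778$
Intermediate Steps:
$M{\left(X,P \right)} = -9$ ($M{\left(X,P \right)} = - 9 \left(\left(-1\right) \left(-1\right)\right) = \left(-9\right) 1 = -9$)
$- \frac{178}{v{\left(M{\left(-3,5 \right)} \right)}} = - \frac{178}{-9} = \left(-178\right) \left(- \frac{1}{9}\right) = \frac{178}{9}$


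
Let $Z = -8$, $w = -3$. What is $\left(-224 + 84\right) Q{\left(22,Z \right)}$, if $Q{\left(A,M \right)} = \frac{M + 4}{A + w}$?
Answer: $\frac{560}{19} \approx 29.474$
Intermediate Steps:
$Q{\left(A,M \right)} = \frac{4 + M}{-3 + A}$ ($Q{\left(A,M \right)} = \frac{M + 4}{A - 3} = \frac{4 + M}{-3 + A}$)
$\left(-224 + 84\right) Q{\left(22,Z \right)} = \left(-224 + 84\right) \frac{4 - 8}{-3 + 22} = - 140 \cdot \frac{1}{19} \left(-4\right) = \left(-140\right) \left(- \frac{4}{19}\right) = \frac{560}{19}$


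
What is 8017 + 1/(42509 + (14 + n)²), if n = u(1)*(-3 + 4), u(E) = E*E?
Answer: 342598479/42734 ≈ 8017.0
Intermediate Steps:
u(E) = E²
n = 1 (n = 1²*(-3 + 4) = 1*1 = 1)
8017 + 1/(42509 + (14 + n)²) = 8017 + 1/(42509 + (14 + 1)²) = 8017 + 1/(42509 + 15²) = 8017 + 1/(42509 + 225) = 8017 + 1/42734 = 342598479/42734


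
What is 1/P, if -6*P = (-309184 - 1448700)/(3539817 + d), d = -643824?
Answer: 8687979/878942 ≈ 9.8846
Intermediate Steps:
P = 878942/8687979 (P = -(-309184 - 1448700)/(6*(3539817 - 643824)) = -(-878942)/(3*2895993) = -1/6*(-1757884/2895993) = 878942/8687979 ≈ 0.10117)
1/P = 1/(878942/8687979) = 8687979/878942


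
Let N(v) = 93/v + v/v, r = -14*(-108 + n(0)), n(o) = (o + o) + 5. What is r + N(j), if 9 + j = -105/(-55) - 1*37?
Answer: 698832/485 ≈ 1440.9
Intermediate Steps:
j = -485/11 (j = -9 + (-105/(-55) - 1*37) = -9 + (-105*(-1/55) - 37) = -9 + (21/11 - 37) = -9 - 386/11 = -485/11 ≈ -44.091)
n(o) = 5 + 2*o (n(o) = 2*o + 5 = 5 + 2*o)
r = 1442 (r = -14*(-108 + (5 + 2*0)) = -14*(-108 + (5 + 0)) = -14*(-108 + 5) = -14*(-103) = 1442)
N(v) = 1 + 93/v (N(v) = 93/v + 1 = 1 + 93/v)
r + N(j) = 1442 + (93 - 485/11)/(-485/11) = 1442 - 11/485*538/11 = 1442 - 538/485 = 698832/485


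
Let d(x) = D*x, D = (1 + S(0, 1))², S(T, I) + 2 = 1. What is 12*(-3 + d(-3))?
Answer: -36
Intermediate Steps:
S(T, I) = -1 (S(T, I) = -2 + 1 = -1)
D = 0 (D = (1 - 1)² = 0² = 0)
d(x) = 0 (d(x) = 0*x = 0)
12*(-3 + d(-3)) = 12*(-3 + 0) = 12*(-3) = -36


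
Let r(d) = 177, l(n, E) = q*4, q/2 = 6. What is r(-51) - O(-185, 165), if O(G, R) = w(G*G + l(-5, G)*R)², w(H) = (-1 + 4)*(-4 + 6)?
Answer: 141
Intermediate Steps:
q = 12 (q = 2*6 = 12)
l(n, E) = 48 (l(n, E) = 12*4 = 48)
w(H) = 6 (w(H) = 3*2 = 6)
O(G, R) = 36 (O(G, R) = 6² = 36)
r(-51) - O(-185, 165) = 177 - 1*36 = 177 - 36 = 141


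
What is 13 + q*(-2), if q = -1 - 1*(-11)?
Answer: -7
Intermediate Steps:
q = 10 (q = -1 + 11 = 10)
13 + q*(-2) = 13 + 10*(-2) = 13 - 20 = -7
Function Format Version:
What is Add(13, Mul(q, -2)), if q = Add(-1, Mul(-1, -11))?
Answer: -7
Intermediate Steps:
q = 10 (q = Add(-1, 11) = 10)
Add(13, Mul(q, -2)) = Add(13, Mul(10, -2)) = Add(13, -20) = -7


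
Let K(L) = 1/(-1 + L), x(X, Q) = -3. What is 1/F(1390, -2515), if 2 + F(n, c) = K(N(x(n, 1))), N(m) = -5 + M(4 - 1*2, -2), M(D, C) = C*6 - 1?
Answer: -19/39 ≈ -0.48718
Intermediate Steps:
M(D, C) = -1 + 6*C (M(D, C) = 6*C - 1 = -1 + 6*C)
N(m) = -18 (N(m) = -5 + (-1 + 6*(-2)) = -5 + (-1 - 12) = -5 - 13 = -18)
F(n, c) = -39/19 (F(n, c) = -2 + 1/(-1 - 18) = -2 + 1/(-19) = -2 - 1/19 = -39/19)
1/F(1390, -2515) = 1/(-39/19) = -19/39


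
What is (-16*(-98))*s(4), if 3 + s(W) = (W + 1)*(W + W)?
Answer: 58016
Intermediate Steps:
s(W) = -3 + 2*W*(1 + W) (s(W) = -3 + (W + 1)*(W + W) = -3 + (1 + W)*(2*W) = -3 + 2*W*(1 + W))
(-16*(-98))*s(4) = (-16*(-98))*(-3 + 2*4 + 2*4**2) = 1568*(-3 + 8 + 2*16) = 1568*(-3 + 8 + 32) = 1568*37 = 58016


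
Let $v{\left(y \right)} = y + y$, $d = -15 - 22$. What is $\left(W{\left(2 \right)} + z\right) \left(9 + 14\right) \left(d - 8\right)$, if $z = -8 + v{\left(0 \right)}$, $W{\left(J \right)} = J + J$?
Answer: $4140$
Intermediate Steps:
$W{\left(J \right)} = 2 J$
$d = -37$ ($d = -15 - 22 = -37$)
$v{\left(y \right)} = 2 y$
$z = -8$ ($z = -8 + 2 \cdot 0 = -8 + 0 = -8$)
$\left(W{\left(2 \right)} + z\right) \left(9 + 14\right) \left(d - 8\right) = \left(2 \cdot 2 - 8\right) \left(9 + 14\right) \left(-37 - 8\right) = \left(4 - 8\right) 23 \left(-45\right) = \left(-4\right) 23 \left(-45\right) = \left(-92\right) \left(-45\right) = 4140$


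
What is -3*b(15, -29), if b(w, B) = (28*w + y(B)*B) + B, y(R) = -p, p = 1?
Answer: -1260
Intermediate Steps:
y(R) = -1 (y(R) = -1*1 = -1)
b(w, B) = 28*w (b(w, B) = (28*w - B) + B = (-B + 28*w) + B = 28*w)
-3*b(15, -29) = -84*15 = -3*420 = -1260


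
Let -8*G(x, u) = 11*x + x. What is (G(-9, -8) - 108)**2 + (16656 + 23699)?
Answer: 197141/4 ≈ 49285.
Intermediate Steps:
G(x, u) = -3*x/2 (G(x, u) = -(11*x + x)/8 = -3*x/2)
(G(-9, -8) - 108)**2 + (16656 + 23699) = (-3/2*(-9) - 108)**2 + (16656 + 23699) = (27/2 - 108)**2 + 40355 = (-189/2)**2 + 40355 = 35721/4 + 40355 = 197141/4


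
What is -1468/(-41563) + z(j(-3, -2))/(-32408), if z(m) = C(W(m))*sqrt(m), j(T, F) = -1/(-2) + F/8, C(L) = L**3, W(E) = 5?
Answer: 89954513/2693947408 ≈ 0.033391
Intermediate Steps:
j(T, F) = 1/2 + F/8 (j(T, F) = -1*(-1/2) + F*(1/8) = 1/2 + F/8)
z(m) = 125*sqrt(m) (z(m) = 5**3*sqrt(m) = 125*sqrt(m))
-1468/(-41563) + z(j(-3, -2))/(-32408) = -1468/(-41563) + (125*sqrt(1/2 + (1/8)*(-2)))/(-32408) = -1468*(-1/41563) + (125*sqrt(1/2 - 1/4))*(-1/32408) = 1468/41563 + (125*sqrt(1/4))*(-1/32408) = 1468/41563 + (125*(1/2))*(-1/32408) = 1468/41563 + (125/2)*(-1/32408) = 1468/41563 - 125/64816 = 89954513/2693947408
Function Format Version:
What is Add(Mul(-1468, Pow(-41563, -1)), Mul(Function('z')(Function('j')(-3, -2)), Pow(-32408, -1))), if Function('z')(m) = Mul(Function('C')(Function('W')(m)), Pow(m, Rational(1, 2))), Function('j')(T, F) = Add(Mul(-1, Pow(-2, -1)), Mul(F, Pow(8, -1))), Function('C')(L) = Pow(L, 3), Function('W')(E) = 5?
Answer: Rational(89954513, 2693947408) ≈ 0.033391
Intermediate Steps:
Function('j')(T, F) = Add(Rational(1, 2), Mul(Rational(1, 8), F)) (Function('j')(T, F) = Add(Mul(-1, Rational(-1, 2)), Mul(F, Rational(1, 8))) = Add(Rational(1, 2), Mul(Rational(1, 8), F)))
Function('z')(m) = Mul(125, Pow(m, Rational(1, 2))) (Function('z')(m) = Mul(Pow(5, 3), Pow(m, Rational(1, 2))) = Mul(125, Pow(m, Rational(1, 2))))
Add(Mul(-1468, Pow(-41563, -1)), Mul(Function('z')(Function('j')(-3, -2)), Pow(-32408, -1))) = Add(Mul(-1468, Pow(-41563, -1)), Mul(Mul(125, Pow(Add(Rational(1, 2), Mul(Rational(1, 8), -2)), Rational(1, 2))), Pow(-32408, -1))) = Add(Mul(-1468, Rational(-1, 41563)), Mul(Mul(125, Pow(Add(Rational(1, 2), Rational(-1, 4)), Rational(1, 2))), Rational(-1, 32408))) = Add(Rational(1468, 41563), Mul(Mul(125, Pow(Rational(1, 4), Rational(1, 2))), Rational(-1, 32408))) = Add(Rational(1468, 41563), Mul(Mul(125, Rational(1, 2)), Rational(-1, 32408))) = Add(Rational(1468, 41563), Mul(Rational(125, 2), Rational(-1, 32408))) = Add(Rational(1468, 41563), Rational(-125, 64816)) = Rational(89954513, 2693947408)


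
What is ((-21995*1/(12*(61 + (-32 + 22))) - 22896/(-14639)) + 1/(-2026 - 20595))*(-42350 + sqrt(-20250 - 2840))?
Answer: 147518894604217675/101331538614 - 6966653818381*I*sqrt(23090)/202663077228 ≈ 1.4558e+6 - 5223.5*I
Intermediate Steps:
((-21995*1/(12*(61 + (-32 + 22))) - 22896/(-14639)) + 1/(-2026 - 20595))*(-42350 + sqrt(-20250 - 2840)) = ((-21995*1/(12*(61 - 10)) - 22896*(-1/14639)) + 1/(-22621))*(-42350 + sqrt(-23090)) = ((-21995/(51*12) + 22896/14639) - 1/22621)*(-42350 + I*sqrt(23090)) = ((-21995/612 + 22896/14639) - 1/22621)*(-42350 + I*sqrt(23090)) = (-307972453/8959068 - 1/22621)*(-42350 + I*sqrt(23090)) = -6966653818381*(-42350 + I*sqrt(23090))/202663077228 = 147518894604217675/101331538614 - 6966653818381*I*sqrt(23090)/202663077228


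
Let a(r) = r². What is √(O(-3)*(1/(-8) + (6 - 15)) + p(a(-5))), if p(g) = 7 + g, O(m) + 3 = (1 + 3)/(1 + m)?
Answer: 3*√138/4 ≈ 8.8105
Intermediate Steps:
O(m) = -3 + 4/(1 + m) (O(m) = -3 + (1 + 3)/(1 + m) = -3 + 4/(1 + m))
√(O(-3)*(1/(-8) + (6 - 15)) + p(a(-5))) = √(((1 - 3*(-3))/(1 - 3))*(1/(-8) + (6 - 15)) + (7 + (-5)²)) = √(((1 + 9)/(-2))*(-⅛ - 9) + (7 + 25)) = √(-½*10*(-73/8) + 32) = √(-5*(-73/8) + 32) = √(365/8 + 32) = √(621/8) = 3*√138/4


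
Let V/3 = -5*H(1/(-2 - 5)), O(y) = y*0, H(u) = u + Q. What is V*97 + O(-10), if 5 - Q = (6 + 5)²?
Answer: 1182915/7 ≈ 1.6899e+5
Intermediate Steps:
Q = -116 (Q = 5 - (6 + 5)² = 5 - 1*11² = 5 - 1*121 = 5 - 121 = -116)
H(u) = -116 + u (H(u) = u - 116 = -116 + u)
O(y) = 0
V = 12195/7 (V = 3*(-5*(-116 + 1/(-2 - 5))) = 3*(-5*(-116 + 1/(-7))) = 3*(-5*(-116 - ⅐)) = 3*(-5*(-813/7)) = 3*(4065/7) = 12195/7 ≈ 1742.1)
V*97 + O(-10) = (12195/7)*97 + 0 = 1182915/7 + 0 = 1182915/7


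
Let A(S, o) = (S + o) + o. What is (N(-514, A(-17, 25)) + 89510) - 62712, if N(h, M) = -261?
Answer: 26537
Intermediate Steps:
A(S, o) = S + 2*o
(N(-514, A(-17, 25)) + 89510) - 62712 = (-261 + 89510) - 62712 = 89249 - 62712 = 26537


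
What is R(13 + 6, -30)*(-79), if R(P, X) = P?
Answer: -1501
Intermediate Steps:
R(13 + 6, -30)*(-79) = (13 + 6)*(-79) = 19*(-79) = -1501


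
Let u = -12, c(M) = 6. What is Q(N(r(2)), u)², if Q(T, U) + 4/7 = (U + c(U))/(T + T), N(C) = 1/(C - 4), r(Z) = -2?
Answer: 14884/49 ≈ 303.75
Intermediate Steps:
N(C) = 1/(-4 + C)
Q(T, U) = -4/7 + (6 + U)/(2*T) (Q(T, U) = -4/7 + (U + 6)/(T + T) = -4/7 + (6 + U)/((2*T)) = -4/7 + (6 + U)*(1/(2*T)) = -4/7 + (6 + U)/(2*T))
Q(N(r(2)), u)² = ((42 - 8/(-4 - 2) + 7*(-12))/(14*(1/(-4 - 2))))² = ((42 - 8/(-6) - 84)/(14*(1/(-6))))² = ((42 - 8*(-⅙) - 84)/(14*(-⅙)))² = ((1/14)*(-6)*(42 + 4/3 - 84))² = ((1/14)*(-6)*(-122/3))² = (122/7)² = 14884/49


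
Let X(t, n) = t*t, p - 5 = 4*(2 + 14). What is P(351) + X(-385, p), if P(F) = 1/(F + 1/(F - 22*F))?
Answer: 383490691871/2587220 ≈ 1.4823e+5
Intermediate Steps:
p = 69 (p = 5 + 4*(2 + 14) = 5 + 4*16 = 5 + 64 = 69)
X(t, n) = t²
P(F) = 1/(F - 1/(21*F)) (P(F) = 1/(F + 1/(-21*F)) = 1/(F - 1/(21*F)))
P(351) + X(-385, p) = 21*351/(-1 + 21*351²) + (-385)² = 21*351/(-1 + 21*123201) + 148225 = 21*351/(-1 + 2587221) + 148225 = 21*351/2587220 + 148225 = 21*351*(1/2587220) + 148225 = 7371/2587220 + 148225 = 383490691871/2587220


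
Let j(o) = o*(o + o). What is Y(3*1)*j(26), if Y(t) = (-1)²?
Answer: 1352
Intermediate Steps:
j(o) = 2*o² (j(o) = o*(2*o) = 2*o²)
Y(t) = 1
Y(3*1)*j(26) = 1*(2*26²) = 1*(2*676) = 1*1352 = 1352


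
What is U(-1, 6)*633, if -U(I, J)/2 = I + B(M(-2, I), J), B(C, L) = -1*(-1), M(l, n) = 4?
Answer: 0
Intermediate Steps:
B(C, L) = 1
U(I, J) = -2 - 2*I (U(I, J) = -2*(I + 1) = -2*(1 + I) = -2 - 2*I)
U(-1, 6)*633 = (-2 - 2*(-1))*633 = (-2 + 2)*633 = 0*633 = 0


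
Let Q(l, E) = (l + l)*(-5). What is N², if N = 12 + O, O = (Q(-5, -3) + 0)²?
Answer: 6310144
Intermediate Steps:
Q(l, E) = -10*l (Q(l, E) = (2*l)*(-5) = -10*l)
O = 2500 (O = (-10*(-5) + 0)² = (50 + 0)² = 50² = 2500)
N = 2512 (N = 12 + 2500 = 2512)
N² = 2512² = 6310144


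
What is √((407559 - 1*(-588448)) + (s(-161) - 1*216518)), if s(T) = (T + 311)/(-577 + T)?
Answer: √11792886006/123 ≈ 882.89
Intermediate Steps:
s(T) = (311 + T)/(-577 + T)
√((407559 - 1*(-588448)) + (s(-161) - 1*216518)) = √((407559 - 1*(-588448)) + ((311 - 161)/(-577 - 161) - 1*216518)) = √((407559 + 588448) + (150/(-738) - 216518)) = √(996007 + (-1/738*150 - 216518)) = √(996007 + (-25/123 - 216518)) = √(996007 - 26631739/123) = √(95877122/123) = √11792886006/123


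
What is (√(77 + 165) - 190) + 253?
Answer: 63 + 11*√2 ≈ 78.556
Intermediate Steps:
(√(77 + 165) - 190) + 253 = (√242 - 190) + 253 = (11*√2 - 190) + 253 = (-190 + 11*√2) + 253 = 63 + 11*√2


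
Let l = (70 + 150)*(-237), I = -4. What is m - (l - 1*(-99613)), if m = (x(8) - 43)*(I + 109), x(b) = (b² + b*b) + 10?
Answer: -37498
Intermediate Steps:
x(b) = 10 + 2*b² (x(b) = (b² + b²) + 10 = 2*b² + 10 = 10 + 2*b²)
l = -52140 (l = 220*(-237) = -52140)
m = 9975 (m = ((10 + 2*8²) - 43)*(-4 + 109) = ((10 + 2*64) - 43)*105 = ((10 + 128) - 43)*105 = (138 - 43)*105 = 95*105 = 9975)
m - (l - 1*(-99613)) = 9975 - (-52140 - 1*(-99613)) = 9975 - (-52140 + 99613) = 9975 - 1*47473 = 9975 - 47473 = -37498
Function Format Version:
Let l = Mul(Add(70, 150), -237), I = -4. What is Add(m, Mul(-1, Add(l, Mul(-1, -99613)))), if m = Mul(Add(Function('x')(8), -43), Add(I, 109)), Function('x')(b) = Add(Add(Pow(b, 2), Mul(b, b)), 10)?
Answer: -37498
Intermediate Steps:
Function('x')(b) = Add(10, Mul(2, Pow(b, 2))) (Function('x')(b) = Add(Add(Pow(b, 2), Pow(b, 2)), 10) = Add(Mul(2, Pow(b, 2)), 10) = Add(10, Mul(2, Pow(b, 2))))
l = -52140 (l = Mul(220, -237) = -52140)
m = 9975 (m = Mul(Add(Add(10, Mul(2, Pow(8, 2))), -43), Add(-4, 109)) = Mul(Add(Add(10, Mul(2, 64)), -43), 105) = Mul(Add(Add(10, 128), -43), 105) = Mul(Add(138, -43), 105) = Mul(95, 105) = 9975)
Add(m, Mul(-1, Add(l, Mul(-1, -99613)))) = Add(9975, Mul(-1, Add(-52140, Mul(-1, -99613)))) = Add(9975, Mul(-1, Add(-52140, 99613))) = Add(9975, Mul(-1, 47473)) = Add(9975, -47473) = -37498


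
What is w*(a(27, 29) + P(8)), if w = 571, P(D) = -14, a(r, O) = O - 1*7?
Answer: 4568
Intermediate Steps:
a(r, O) = -7 + O (a(r, O) = O - 7 = -7 + O)
w*(a(27, 29) + P(8)) = 571*((-7 + 29) - 14) = 571*(22 - 14) = 571*8 = 4568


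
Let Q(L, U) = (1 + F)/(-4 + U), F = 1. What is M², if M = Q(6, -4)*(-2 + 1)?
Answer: 1/16 ≈ 0.062500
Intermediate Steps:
Q(L, U) = 2/(-4 + U) (Q(L, U) = (1 + 1)/(-4 + U) = 2/(-4 + U))
M = ¼ (M = (2/(-4 - 4))*(-2 + 1) = (2/(-8))*(-1) = (2*(-⅛))*(-1) = -¼*(-1) = ¼ ≈ 0.25000)
M² = (¼)² = 1/16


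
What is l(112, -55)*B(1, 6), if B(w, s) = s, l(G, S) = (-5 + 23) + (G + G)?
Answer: 1452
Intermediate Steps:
l(G, S) = 18 + 2*G
l(112, -55)*B(1, 6) = (18 + 2*112)*6 = (18 + 224)*6 = 242*6 = 1452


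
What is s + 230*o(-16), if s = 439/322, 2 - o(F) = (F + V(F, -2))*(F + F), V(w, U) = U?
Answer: -42510001/322 ≈ -1.3202e+5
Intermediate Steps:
o(F) = 2 - 2*F*(-2 + F) (o(F) = 2 - (F - 2)*(F + F) = 2 - (-2 + F)*2*F = 2 - 2*F*(-2 + F))
s = 439/322 (s = 439*(1/322) = 439/322 ≈ 1.3634)
s + 230*o(-16) = 439/322 + 230*(2 - 2*(-16)² + 4*(-16)) = 439/322 + 230*(2 - 2*256 - 64) = 439/322 + 230*(2 - 512 - 64) = 439/322 + 230*(-574) = 439/322 - 132020 = -42510001/322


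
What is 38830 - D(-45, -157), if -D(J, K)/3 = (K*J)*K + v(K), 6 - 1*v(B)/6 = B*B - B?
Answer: -3735185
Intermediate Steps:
v(B) = 36 - 6*B**2 + 6*B (v(B) = 36 - 6*(B*B - B) = 36 - 6*(B**2 - B) = 36 + (-6*B**2 + 6*B) = 36 - 6*B**2 + 6*B)
D(J, K) = -108 - 18*K + 18*K**2 - 3*J*K**2 (D(J, K) = -3*((K*J)*K + (36 - 6*K**2 + 6*K)) = -3*((J*K)*K + (36 - 6*K**2 + 6*K)) = -3*(J*K**2 + (36 - 6*K**2 + 6*K)) = -3*(36 - 6*K**2 + 6*K + J*K**2) = -108 - 18*K + 18*K**2 - 3*J*K**2)
38830 - D(-45, -157) = 38830 - (-108 - 18*(-157) + 18*(-157)**2 - 3*(-45)*(-157)**2) = 38830 - (-108 + 2826 + 18*24649 - 3*(-45)*24649) = 38830 - (-108 + 2826 + 443682 + 3327615) = 38830 - 1*3774015 = 38830 - 3774015 = -3735185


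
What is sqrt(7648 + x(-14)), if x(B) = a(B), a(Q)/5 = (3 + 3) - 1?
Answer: sqrt(7673) ≈ 87.596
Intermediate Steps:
a(Q) = 25 (a(Q) = 5*((3 + 3) - 1) = 5*(6 - 1) = 5*5 = 25)
x(B) = 25
sqrt(7648 + x(-14)) = sqrt(7648 + 25) = sqrt(7673)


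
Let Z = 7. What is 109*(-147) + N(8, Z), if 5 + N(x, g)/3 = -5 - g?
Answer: -16074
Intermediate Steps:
N(x, g) = -30 - 3*g (N(x, g) = -15 + 3*(-5 - g) = -15 + (-15 - 3*g) = -30 - 3*g)
109*(-147) + N(8, Z) = 109*(-147) + (-30 - 3*7) = -16023 + (-30 - 21) = -16023 - 51 = -16074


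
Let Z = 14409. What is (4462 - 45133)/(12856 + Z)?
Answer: -40671/27265 ≈ -1.4917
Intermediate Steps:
(4462 - 45133)/(12856 + Z) = (4462 - 45133)/(12856 + 14409) = -40671/27265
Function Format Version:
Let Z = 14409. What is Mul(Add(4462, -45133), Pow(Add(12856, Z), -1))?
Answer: Rational(-40671, 27265) ≈ -1.4917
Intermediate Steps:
Mul(Add(4462, -45133), Pow(Add(12856, Z), -1)) = Mul(Add(4462, -45133), Pow(Add(12856, 14409), -1)) = Mul(-40671, Pow(27265, -1)) = Mul(-40671, Rational(1, 27265)) = Rational(-40671, 27265)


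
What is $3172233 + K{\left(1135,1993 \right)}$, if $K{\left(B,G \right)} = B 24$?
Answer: $3199473$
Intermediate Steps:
$K{\left(B,G \right)} = 24 B$
$3172233 + K{\left(1135,1993 \right)} = 3172233 + 24 \cdot 1135 = 3172233 + 27240 = 3199473$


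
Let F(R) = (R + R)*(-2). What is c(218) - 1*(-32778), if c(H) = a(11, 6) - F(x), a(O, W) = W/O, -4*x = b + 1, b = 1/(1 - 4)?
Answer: 1081670/33 ≈ 32778.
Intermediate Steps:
b = -1/3 (b = 1/(-3) = -1/3 ≈ -0.33333)
x = -1/6 (x = -(-1/3 + 1)/4 = -1/4*2/3 = -1/6 ≈ -0.16667)
F(R) = -4*R (F(R) = (2*R)*(-2) = -4*R)
c(H) = -4/33 (c(H) = 6/11 - (-4)*(-1)/6 = 6*(1/11) - 1*2/3 = 6/11 - 2/3 = -4/33)
c(218) - 1*(-32778) = -4/33 - 1*(-32778) = -4/33 + 32778 = 1081670/33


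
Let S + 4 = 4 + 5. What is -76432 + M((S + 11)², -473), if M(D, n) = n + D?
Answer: -76649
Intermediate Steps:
S = 5 (S = -4 + (4 + 5) = -4 + 9 = 5)
M(D, n) = D + n
-76432 + M((S + 11)², -473) = -76432 + ((5 + 11)² - 473) = -76432 + (16² - 473) = -76432 + (256 - 473) = -76432 - 217 = -76649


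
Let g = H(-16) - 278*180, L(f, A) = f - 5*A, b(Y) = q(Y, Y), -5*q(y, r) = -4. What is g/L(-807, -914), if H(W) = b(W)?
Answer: -250196/18815 ≈ -13.298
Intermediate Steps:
q(y, r) = ⅘ (q(y, r) = -⅕*(-4) = ⅘)
b(Y) = ⅘
H(W) = ⅘
g = -250196/5 (g = ⅘ - 278*180 = ⅘ - 50040 = -250196/5 ≈ -50039.)
g/L(-807, -914) = -250196/(5*(-807 - 5*(-914))) = -250196/(5*(-807 + 4570)) = -250196/5/3763 = -250196/5*1/3763 = -250196/18815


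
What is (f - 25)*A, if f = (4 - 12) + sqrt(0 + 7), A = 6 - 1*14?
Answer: 264 - 8*sqrt(7) ≈ 242.83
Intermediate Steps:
A = -8 (A = 6 - 14 = -8)
f = -8 + sqrt(7) ≈ -5.3542
(f - 25)*A = ((-8 + sqrt(7)) - 25)*(-8) = (-33 + sqrt(7))*(-8) = 264 - 8*sqrt(7)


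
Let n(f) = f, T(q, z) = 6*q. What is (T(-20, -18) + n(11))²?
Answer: 11881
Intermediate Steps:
(T(-20, -18) + n(11))² = (6*(-20) + 11)² = (-120 + 11)² = (-109)² = 11881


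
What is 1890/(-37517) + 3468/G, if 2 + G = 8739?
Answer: 113596026/327786029 ≈ 0.34656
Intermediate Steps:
G = 8737 (G = -2 + 8739 = 8737)
1890/(-37517) + 3468/G = 1890/(-37517) + 3468/8737 = 1890*(-1/37517) + 3468*(1/8737) = -1890/37517 + 3468/8737 = 113596026/327786029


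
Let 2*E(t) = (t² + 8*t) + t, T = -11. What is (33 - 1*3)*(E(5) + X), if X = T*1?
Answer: 720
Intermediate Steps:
E(t) = t²/2 + 9*t/2 (E(t) = ((t² + 8*t) + t)/2 = (t² + 9*t)/2 = t²/2 + 9*t/2)
X = -11 (X = -11*1 = -11)
(33 - 1*3)*(E(5) + X) = (33 - 1*3)*((½)*5*(9 + 5) - 11) = (33 - 3)*((½)*5*14 - 11) = 30*(35 - 11) = 30*24 = 720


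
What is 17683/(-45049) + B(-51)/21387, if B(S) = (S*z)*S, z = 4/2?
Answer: -47947141/321154321 ≈ -0.14930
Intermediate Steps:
z = 2 (z = 4*(½) = 2)
B(S) = 2*S² (B(S) = (S*2)*S = (2*S)*S = 2*S²)
17683/(-45049) + B(-51)/21387 = 17683/(-45049) + (2*(-51)²)/21387 = 17683*(-1/45049) + (2*2601)*(1/21387) = -17683/45049 + 5202*(1/21387) = -17683/45049 + 1734/7129 = -47947141/321154321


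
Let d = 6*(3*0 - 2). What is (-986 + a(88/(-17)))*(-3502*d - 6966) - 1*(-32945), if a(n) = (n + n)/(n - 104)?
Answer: -2002793275/58 ≈ -3.4531e+7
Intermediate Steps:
d = -12 (d = 6*(0 - 2) = 6*(-2) = -12)
a(n) = 2*n/(-104 + n) (a(n) = (2*n)/(-104 + n) = 2*n/(-104 + n))
(-986 + a(88/(-17)))*(-3502*d - 6966) - 1*(-32945) = (-986 + 2*(88/(-17))/(-104 + 88/(-17)))*(-3502*(-12) - 6966) - 1*(-32945) = (-986 + 2*(88*(-1/17))/(-104 + 88*(-1/17)))*(42024 - 6966) + 32945 = (-986 + 2*(-88/17)/(-104 - 88/17))*35058 + 32945 = (-986 + 2*(-88/17)/(-1856/17))*35058 + 32945 = (-986 + 2*(-88/17)*(-17/1856))*35058 + 32945 = (-986 + 11/116)*35058 + 32945 = -114365/116*35058 + 32945 = -2004704085/58 + 32945 = -2002793275/58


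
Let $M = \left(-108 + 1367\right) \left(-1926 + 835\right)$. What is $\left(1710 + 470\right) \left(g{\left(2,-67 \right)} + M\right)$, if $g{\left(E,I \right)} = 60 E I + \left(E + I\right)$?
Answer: $-3012049320$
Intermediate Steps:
$g{\left(E,I \right)} = E + I + 60 E I$ ($g{\left(E,I \right)} = 60 E I + \left(E + I\right) = E + I + 60 E I$)
$M = -1373569$ ($M = 1259 \left(-1091\right) = -1373569$)
$\left(1710 + 470\right) \left(g{\left(2,-67 \right)} + M\right) = \left(1710 + 470\right) \left(\left(2 - 67 + 60 \cdot 2 \left(-67\right)\right) - 1373569\right) = 2180 \left(\left(2 - 67 - 8040\right) - 1373569\right) = 2180 \left(-8105 - 1373569\right) = 2180 \left(-1381674\right) = -3012049320$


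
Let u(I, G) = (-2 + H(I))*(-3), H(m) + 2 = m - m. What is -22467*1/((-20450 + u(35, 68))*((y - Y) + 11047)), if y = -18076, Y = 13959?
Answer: -7489/142984248 ≈ -5.2376e-5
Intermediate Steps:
H(m) = -2 (H(m) = -2 + (m - m) = -2 + 0 = -2)
u(I, G) = 12 (u(I, G) = (-2 - 2)*(-3) = -4*(-3) = 12)
-22467*1/((-20450 + u(35, 68))*((y - Y) + 11047)) = -22467*1/((-20450 + 12)*((-18076 - 1*13959) + 11047)) = -22467*(-1/(20438*((-18076 - 13959) + 11047))) = -22467*(-1/(20438*(-32035 + 11047))) = -22467/((-20438*(-20988))) = -22467/428952744 = -22467*1/428952744 = -7489/142984248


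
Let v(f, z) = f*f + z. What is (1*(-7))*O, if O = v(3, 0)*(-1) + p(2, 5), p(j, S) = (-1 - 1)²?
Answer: 35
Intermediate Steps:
v(f, z) = z + f² (v(f, z) = f² + z = z + f²)
p(j, S) = 4 (p(j, S) = (-2)² = 4)
O = -5 (O = (0 + 3²)*(-1) + 4 = (0 + 9)*(-1) + 4 = 9*(-1) + 4 = -9 + 4 = -5)
(1*(-7))*O = (1*(-7))*(-5) = -7*(-5) = 35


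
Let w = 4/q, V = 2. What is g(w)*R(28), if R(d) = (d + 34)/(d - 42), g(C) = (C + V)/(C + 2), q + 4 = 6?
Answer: -31/7 ≈ -4.4286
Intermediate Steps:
q = 2 (q = -4 + 6 = 2)
w = 2 (w = 4/2 = 4*(½) = 2)
g(C) = 1 (g(C) = (C + 2)/(C + 2) = (2 + C)/(2 + C) = 1)
R(d) = (34 + d)/(-42 + d)
g(w)*R(28) = 1*((34 + 28)/(-42 + 28)) = 1*(62/(-14)) = 1*(-1/14*62) = 1*(-31/7) = -31/7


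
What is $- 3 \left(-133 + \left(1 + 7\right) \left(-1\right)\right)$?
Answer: $423$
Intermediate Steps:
$- 3 \left(-133 + \left(1 + 7\right) \left(-1\right)\right) = - 3 \left(-133 + 8 \left(-1\right)\right) = - 3 \left(-133 - 8\right) = \left(-3\right) \left(-141\right) = 423$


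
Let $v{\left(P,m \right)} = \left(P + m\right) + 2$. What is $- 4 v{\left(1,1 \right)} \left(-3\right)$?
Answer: $48$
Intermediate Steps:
$v{\left(P,m \right)} = 2 + P + m$
$- 4 v{\left(1,1 \right)} \left(-3\right) = - 4 \left(2 + 1 + 1\right) \left(-3\right) = \left(-4\right) 4 \left(-3\right) = \left(-16\right) \left(-3\right) = 48$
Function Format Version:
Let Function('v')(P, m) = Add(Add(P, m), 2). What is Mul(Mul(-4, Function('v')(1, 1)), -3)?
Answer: 48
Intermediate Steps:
Function('v')(P, m) = Add(2, P, m)
Mul(Mul(-4, Function('v')(1, 1)), -3) = Mul(Mul(-4, Add(2, 1, 1)), -3) = Mul(Mul(-4, 4), -3) = Mul(-16, -3) = 48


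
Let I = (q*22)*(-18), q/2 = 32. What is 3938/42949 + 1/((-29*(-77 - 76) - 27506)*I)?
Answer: 2302394021317/25110593950464 ≈ 0.091690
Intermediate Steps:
q = 64 (q = 2*32 = 64)
I = -25344 (I = (64*22)*(-18) = 1408*(-18) = -25344)
3938/42949 + 1/((-29*(-77 - 76) - 27506)*I) = 3938/42949 + 1/(-29*(-77 - 76) - 27506*(-25344)) = 3938*(1/42949) - 1/25344/(-29*(-153) - 27506) = 3938/42949 - 1/25344/(4437 - 27506) = 3938/42949 - 1/25344/(-23069) = 3938/42949 - 1/23069*(-1/25344) = 3938/42949 + 1/584660736 = 2302394021317/25110593950464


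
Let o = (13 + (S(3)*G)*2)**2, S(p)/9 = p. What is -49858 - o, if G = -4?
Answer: -91067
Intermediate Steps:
S(p) = 9*p
o = 41209 (o = (13 + ((9*3)*(-4))*2)**2 = (13 + (27*(-4))*2)**2 = (13 - 108*2)**2 = (13 - 216)**2 = (-203)**2 = 41209)
-49858 - o = -49858 - 1*41209 = -49858 - 41209 = -91067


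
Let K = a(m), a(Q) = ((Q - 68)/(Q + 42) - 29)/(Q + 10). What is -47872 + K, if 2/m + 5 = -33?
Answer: -7211566690/150633 ≈ -47875.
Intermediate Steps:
m = -1/19 (m = 2/(-5 - 33) = 2/(-38) = 2*(-1/38) = -1/19 ≈ -0.052632)
a(Q) = (-29 + (-68 + Q)/(42 + Q))/(10 + Q) (a(Q) = ((-68 + Q)/(42 + Q) - 29)/(10 + Q) = (-29 + (-68 + Q)/(42 + Q))/(10 + Q))
K = -463714/150633 (K = 2*(-643 - 14*(-1/19))/(420 + (-1/19)² + 52*(-1/19)) = 2*(-643 + 14/19)/(420 + 1/361 - 52/19) = 2*(-12203/19)/(150633/361) = 2*(361/150633)*(-12203/19) = -463714/150633 ≈ -3.0784)
-47872 + K = -47872 - 463714/150633 = -7211566690/150633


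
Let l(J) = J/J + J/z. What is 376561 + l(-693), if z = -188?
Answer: 70794349/188 ≈ 3.7657e+5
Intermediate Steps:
l(J) = 1 - J/188 (l(J) = J/J + J/(-188) = 1 + J*(-1/188) = 1 - J/188)
376561 + l(-693) = 376561 + (1 - 1/188*(-693)) = 376561 + (1 + 693/188) = 376561 + 881/188 = 70794349/188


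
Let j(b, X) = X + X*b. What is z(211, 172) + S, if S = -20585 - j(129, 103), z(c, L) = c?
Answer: -33764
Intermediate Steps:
S = -33975 (S = -20585 - 103*(1 + 129) = -20585 - 103*130 = -20585 - 1*13390 = -20585 - 13390 = -33975)
z(211, 172) + S = 211 - 33975 = -33764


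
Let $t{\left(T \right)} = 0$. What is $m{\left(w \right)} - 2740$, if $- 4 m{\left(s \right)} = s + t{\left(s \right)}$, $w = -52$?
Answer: $-2727$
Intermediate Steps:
$m{\left(s \right)} = - \frac{s}{4}$ ($m{\left(s \right)} = - \frac{s + 0}{4} = - \frac{s}{4}$)
$m{\left(w \right)} - 2740 = \left(- \frac{1}{4}\right) \left(-52\right) - 2740 = 13 - 2740 = -2727$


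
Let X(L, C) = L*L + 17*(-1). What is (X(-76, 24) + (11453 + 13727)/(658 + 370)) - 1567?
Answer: 1083639/257 ≈ 4216.5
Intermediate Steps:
X(L, C) = -17 + L² (X(L, C) = L² - 17 = -17 + L²)
(X(-76, 24) + (11453 + 13727)/(658 + 370)) - 1567 = ((-17 + (-76)²) + (11453 + 13727)/(658 + 370)) - 1567 = ((-17 + 5776) + 25180/1028) - 1567 = (5759 + 25180*(1/1028)) - 1567 = (5759 + 6295/257) - 1567 = 1486358/257 - 1567 = 1083639/257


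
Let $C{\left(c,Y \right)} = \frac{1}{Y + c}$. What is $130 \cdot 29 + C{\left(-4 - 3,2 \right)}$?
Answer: $\frac{18849}{5} \approx 3769.8$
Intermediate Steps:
$130 \cdot 29 + C{\left(-4 - 3,2 \right)} = 130 \cdot 29 + \frac{1}{2 - 7} = 3770 + \frac{1}{2 - 7} = 3770 + \frac{1}{-5} = 3770 - \frac{1}{5} = \frac{18849}{5}$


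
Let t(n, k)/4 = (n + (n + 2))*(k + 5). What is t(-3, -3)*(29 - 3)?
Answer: -832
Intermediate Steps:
t(n, k) = 4*(2 + 2*n)*(5 + k) (t(n, k) = 4*((n + (n + 2))*(k + 5)) = 4*((n + (2 + n))*(5 + k)) = 4*((2 + 2*n)*(5 + k)) = 4*(2 + 2*n)*(5 + k))
t(-3, -3)*(29 - 3) = (40 + 8*(-3) + 40*(-3) + 8*(-3)*(-3))*(29 - 3) = (40 - 24 - 120 + 72)*26 = -32*26 = -832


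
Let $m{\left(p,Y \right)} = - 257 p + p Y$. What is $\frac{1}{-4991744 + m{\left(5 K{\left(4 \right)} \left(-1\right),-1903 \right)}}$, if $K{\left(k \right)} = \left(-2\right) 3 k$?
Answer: $- \frac{1}{5250944} \approx -1.9044 \cdot 10^{-7}$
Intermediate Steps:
$K{\left(k \right)} = - 6 k$
$m{\left(p,Y \right)} = - 257 p + Y p$
$\frac{1}{-4991744 + m{\left(5 K{\left(4 \right)} \left(-1\right),-1903 \right)}} = \frac{1}{-4991744 + 5 \left(\left(-6\right) 4\right) \left(-1\right) \left(-257 - 1903\right)} = \frac{1}{-4991744 + 5 \left(-24\right) \left(-1\right) \left(-2160\right)} = \frac{1}{-4991744 + \left(-120\right) \left(-1\right) \left(-2160\right)} = \frac{1}{-4991744 + 120 \left(-2160\right)} = \frac{1}{-4991744 - 259200} = \frac{1}{-5250944} = - \frac{1}{5250944}$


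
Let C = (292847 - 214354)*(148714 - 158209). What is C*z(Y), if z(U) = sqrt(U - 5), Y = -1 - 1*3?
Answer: -2235873105*I ≈ -2.2359e+9*I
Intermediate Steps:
Y = -4 (Y = -1 - 3 = -4)
z(U) = sqrt(-5 + U)
C = -745291035 (C = 78493*(-9495) = -745291035)
C*z(Y) = -745291035*sqrt(-5 - 4) = -2235873105*I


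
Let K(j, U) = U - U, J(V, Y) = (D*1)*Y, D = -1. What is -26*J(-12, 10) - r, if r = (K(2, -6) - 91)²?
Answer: -8021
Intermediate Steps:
J(V, Y) = -Y (J(V, Y) = (-1*1)*Y = -Y)
K(j, U) = 0
r = 8281 (r = (0 - 91)² = (-91)² = 8281)
-26*J(-12, 10) - r = -(-26)*10 - 1*8281 = -26*(-10) - 8281 = 260 - 8281 = -8021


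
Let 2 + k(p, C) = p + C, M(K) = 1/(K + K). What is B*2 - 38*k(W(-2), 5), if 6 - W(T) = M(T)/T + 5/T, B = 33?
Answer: -1465/4 ≈ -366.25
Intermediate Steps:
M(K) = 1/(2*K)
W(T) = 6 - 5/T - 1/(2*T**2) (W(T) = 6 - ((1/(2*T))/T + 5/T) = 6 - (1/(2*T**2) + 5/T) = 6 + (-5/T - 1/(2*T**2)) = 6 - 5/T - 1/(2*T**2))
k(p, C) = -2 + C + p (k(p, C) = -2 + (p + C) = -2 + (C + p) = -2 + C + p)
B*2 - 38*k(W(-2), 5) = 33*2 - 38*(-2 + 5 + (6 - 5/(-2) - 1/2/(-2)**2)) = 66 - 38*(-2 + 5 + (6 - 5*(-1/2) - 1/2*1/4)) = 66 - 38*(-2 + 5 + (6 + 5/2 - 1/8)) = 66 - 38*(-2 + 5 + 67/8) = 66 - 38*91/8 = 66 - 1729/4 = -1465/4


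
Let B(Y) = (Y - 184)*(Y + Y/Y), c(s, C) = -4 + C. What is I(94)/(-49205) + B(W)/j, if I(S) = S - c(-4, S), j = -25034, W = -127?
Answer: -964123633/615898985 ≈ -1.5654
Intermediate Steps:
B(Y) = (1 + Y)*(-184 + Y) (B(Y) = (-184 + Y)*(Y + 1) = (-184 + Y)*(1 + Y) = (1 + Y)*(-184 + Y))
I(S) = 4 (I(S) = S - (-4 + S) = S + (4 - S) = 4)
I(94)/(-49205) + B(W)/j = 4/(-49205) + (-184 + (-127)**2 - 183*(-127))/(-25034) = 4*(-1/49205) + (-184 + 16129 + 23241)*(-1/25034) = -4/49205 + 39186*(-1/25034) = -4/49205 - 19593/12517 = -964123633/615898985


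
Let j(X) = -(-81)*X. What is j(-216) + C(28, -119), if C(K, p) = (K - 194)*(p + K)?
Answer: -2390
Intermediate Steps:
j(X) = 81*X
C(K, p) = (-194 + K)*(K + p)
j(-216) + C(28, -119) = 81*(-216) + (28² - 194*28 - 194*(-119) + 28*(-119)) = -17496 + (784 - 5432 + 23086 - 3332) = -17496 + 15106 = -2390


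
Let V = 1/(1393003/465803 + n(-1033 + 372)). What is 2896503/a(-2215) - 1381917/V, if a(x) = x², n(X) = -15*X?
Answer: -31322425978778710165191/2285334323675 ≈ -1.3706e+10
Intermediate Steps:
V = 465803/4619829748 (V = 1/(1393003/465803 - 15*(-1033 + 372)) = 1/(1393003*(1/465803) - 15*(-661)) = 1/(1393003/465803 + 9915) = 1/(4619829748/465803) = 465803/4619829748 ≈ 0.00010083)
2896503/a(-2215) - 1381917/V = 2896503/((-2215)²) - 1381917/465803/4619829748 = 2896503/4906225 - 1381917*4619829748/465803 = 2896503*(1/4906225) - 6384221265866916/465803 = 2896503/4906225 - 6384221265866916/465803 = -31322425978778710165191/2285334323675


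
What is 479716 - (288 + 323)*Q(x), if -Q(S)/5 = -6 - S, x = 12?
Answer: 424726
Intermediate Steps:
Q(S) = 30 + 5*S (Q(S) = -5*(-6 - S) = 30 + 5*S)
479716 - (288 + 323)*Q(x) = 479716 - (288 + 323)*(30 + 5*12) = 479716 - 611*(30 + 60) = 479716 - 611*90 = 479716 - 1*54990 = 479716 - 54990 = 424726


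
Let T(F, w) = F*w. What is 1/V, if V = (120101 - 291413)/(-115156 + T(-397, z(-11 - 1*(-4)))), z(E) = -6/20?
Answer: 1150369/1713120 ≈ 0.67150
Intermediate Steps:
z(E) = -3/10 (z(E) = -6*1/20 = -3/10)
V = 1713120/1150369 (V = (120101 - 291413)/(-115156 - 397*(-3/10)) = -171312/(-115156 + 1191/10) = -171312/(-1150369/10) = -171312*(-10/1150369) = 1713120/1150369 ≈ 1.4892)
1/V = 1/(1713120/1150369) = 1150369/1713120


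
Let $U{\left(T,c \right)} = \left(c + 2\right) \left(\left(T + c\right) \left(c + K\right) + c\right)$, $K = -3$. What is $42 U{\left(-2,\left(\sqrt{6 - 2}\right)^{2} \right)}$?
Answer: $1512$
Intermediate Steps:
$U{\left(T,c \right)} = \left(2 + c\right) \left(c + \left(-3 + c\right) \left(T + c\right)\right)$ ($U{\left(T,c \right)} = \left(c + 2\right) \left(\left(T + c\right) \left(c - 3\right) + c\right) = \left(2 + c\right) \left(\left(T + c\right) \left(-3 + c\right) + c\right) = \left(2 + c\right) \left(\left(-3 + c\right) \left(T + c\right) + c\right) = \left(2 + c\right) \left(c + \left(-3 + c\right) \left(T + c\right)\right)$)
$42 U{\left(-2,\left(\sqrt{6 - 2}\right)^{2} \right)} = 42 \left(\left(\left(\sqrt{6 - 2}\right)^{2}\right)^{3} - -12 - 4 \left(\sqrt{6 - 2}\right)^{2} - 2 \left(\left(\sqrt{6 - 2}\right)^{2}\right)^{2} - - 2 \left(\sqrt{6 - 2}\right)^{2}\right) = 42 \left(\left(\left(\sqrt{4}\right)^{2}\right)^{3} + 12 - 4 \left(\sqrt{4}\right)^{2} - 2 \left(\left(\sqrt{4}\right)^{2}\right)^{2} - - 2 \left(\sqrt{4}\right)^{2}\right) = 42 \left(\left(2^{2}\right)^{3} + 12 - 4 \cdot 2^{2} - 2 \left(2^{2}\right)^{2} - - 2 \cdot 2^{2}\right) = 42 \left(4^{3} + 12 - 16 - 2 \cdot 4^{2} - \left(-2\right) 4\right) = 42 \left(64 + 12 - 16 - 32 + 8\right) = 42 \cdot 36 = 1512$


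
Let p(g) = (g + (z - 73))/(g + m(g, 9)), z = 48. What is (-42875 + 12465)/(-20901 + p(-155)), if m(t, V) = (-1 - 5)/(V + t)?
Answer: 85999480/59104743 ≈ 1.4550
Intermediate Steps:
m(t, V) = -6/(V + t)
p(g) = (-25 + g)/(g - 6/(9 + g)) (p(g) = (g + (48 - 73))/(g - 6/(9 + g)) = (g - 25)/(g - 6/(9 + g)) = (-25 + g)/(g - 6/(9 + g)))
(-42875 + 12465)/(-20901 + p(-155)) = (-42875 + 12465)/(-20901 + (-25 - 155)*(9 - 155)/(-6 - 155*(9 - 155))) = -30410/(-20901 - 180*(-146)/(-6 - 155*(-146))) = -30410/(-20901 - 180*(-146)/(-6 + 22630)) = -30410/(-20901 - 180*(-146)/22624) = -30410/(-20901 + (1/22624)*(-180)*(-146)) = -30410/(-20901 + 3285/2828) = -30410/(-59104743/2828) = -30410*(-2828/59104743) = 85999480/59104743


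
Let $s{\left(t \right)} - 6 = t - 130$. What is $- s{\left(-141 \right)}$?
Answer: $265$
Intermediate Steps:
$s{\left(t \right)} = -124 + t$ ($s{\left(t \right)} = 6 + \left(t - 130\right) = 6 + \left(-130 + t\right) = -124 + t$)
$- s{\left(-141 \right)} = - (-124 - 141) = \left(-1\right) \left(-265\right) = 265$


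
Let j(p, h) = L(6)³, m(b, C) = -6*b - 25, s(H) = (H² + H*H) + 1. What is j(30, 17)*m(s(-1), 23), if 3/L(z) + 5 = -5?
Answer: 1161/1000 ≈ 1.1610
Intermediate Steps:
s(H) = 1 + 2*H² (s(H) = (H² + H²) + 1 = 2*H² + 1 = 1 + 2*H²)
L(z) = -3/10 (L(z) = 3/(-5 - 5) = 3/(-10) = 3*(-⅒) = -3/10)
m(b, C) = -25 - 6*b
j(p, h) = -27/1000 (j(p, h) = (-3/10)³ = -27/1000)
j(30, 17)*m(s(-1), 23) = -27*(-25 - 6*(1 + 2*(-1)²))/1000 = -27*(-25 - 6*(1 + 2*1))/1000 = -27*(-25 - 6*(1 + 2))/1000 = -27*(-25 - 6*3)/1000 = -27*(-25 - 18)/1000 = -27/1000*(-43) = 1161/1000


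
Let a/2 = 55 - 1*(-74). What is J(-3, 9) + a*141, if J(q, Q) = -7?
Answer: 36371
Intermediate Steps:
a = 258 (a = 2*(55 - 1*(-74)) = 2*(55 + 74) = 2*129 = 258)
J(-3, 9) + a*141 = -7 + 258*141 = -7 + 36378 = 36371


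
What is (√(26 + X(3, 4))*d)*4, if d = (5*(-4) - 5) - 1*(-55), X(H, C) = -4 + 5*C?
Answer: 120*√42 ≈ 777.69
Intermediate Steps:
d = 30 (d = (-20 - 5) + 55 = -25 + 55 = 30)
(√(26 + X(3, 4))*d)*4 = (√(26 + (-4 + 5*4))*30)*4 = (√(26 + (-4 + 20))*30)*4 = (√(26 + 16)*30)*4 = (√42*30)*4 = (30*√42)*4 = 120*√42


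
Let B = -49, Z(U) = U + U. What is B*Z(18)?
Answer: -1764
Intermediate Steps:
Z(U) = 2*U
B*Z(18) = -98*18 = -49*36 = -1764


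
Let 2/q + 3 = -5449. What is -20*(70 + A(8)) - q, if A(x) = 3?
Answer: -3979959/2726 ≈ -1460.0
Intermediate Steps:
q = -1/2726 (q = 2/(-3 - 5449) = 2/(-5452) = 2*(-1/5452) = -1/2726 ≈ -0.00036684)
-20*(70 + A(8)) - q = -20*(70 + 3) - 1*(-1/2726) = -20*73 + 1/2726 = -1460 + 1/2726 = -3979959/2726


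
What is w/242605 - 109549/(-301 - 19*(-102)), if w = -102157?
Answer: -2431306014/36104035 ≈ -67.342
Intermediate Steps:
w/242605 - 109549/(-301 - 19*(-102)) = -102157/242605 - 109549/(-301 - 19*(-102)) = -102157*1/242605 - 109549/(-301 + 1938) = -9287/22055 - 109549/1637 = -2431306014/36104035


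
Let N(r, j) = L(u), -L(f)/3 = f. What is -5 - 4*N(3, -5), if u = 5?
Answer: 55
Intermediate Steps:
L(f) = -3*f
N(r, j) = -15 (N(r, j) = -3*5 = -15)
-5 - 4*N(3, -5) = -5 - 4*(-15) = -5 + 60 = 55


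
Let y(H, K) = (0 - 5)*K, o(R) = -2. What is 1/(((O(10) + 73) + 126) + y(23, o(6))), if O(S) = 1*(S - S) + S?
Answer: 1/219 ≈ 0.0045662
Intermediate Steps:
O(S) = S (O(S) = 1*0 + S = 0 + S = S)
y(H, K) = -5*K
1/(((O(10) + 73) + 126) + y(23, o(6))) = 1/(((10 + 73) + 126) - 5*(-2)) = 1/((83 + 126) + 10) = 1/(209 + 10) = 1/219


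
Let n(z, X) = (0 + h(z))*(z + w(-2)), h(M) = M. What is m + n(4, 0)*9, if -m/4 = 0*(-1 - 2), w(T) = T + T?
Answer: 0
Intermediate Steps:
w(T) = 2*T
n(z, X) = z*(-4 + z) (n(z, X) = (0 + z)*(z + 2*(-2)) = z*(z - 4) = z*(-4 + z))
m = 0 (m = -0*(-1 - 2) = -0*(-3) = -4*0 = 0)
m + n(4, 0)*9 = 0 + (4*(-4 + 4))*9 = 0 + (4*0)*9 = 0 + 0*9 = 0 + 0 = 0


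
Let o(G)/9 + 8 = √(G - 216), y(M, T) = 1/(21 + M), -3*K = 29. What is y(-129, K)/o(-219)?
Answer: 2/121257 + I*√435/485028 ≈ 1.6494e-5 + 4.3001e-5*I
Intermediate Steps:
K = -29/3 (K = -⅓*29 = -29/3 ≈ -9.6667)
o(G) = -72 + 9*√(-216 + G) (o(G) = -72 + 9*√(G - 216) = -72 + 9*√(-216 + G))
y(-129, K)/o(-219) = 1/((21 - 129)*(-72 + 9*√(-216 - 219))) = 1/((-108)*(-72 + 9*√(-435))) = -1/(108*(-72 + 9*(I*√435))) = -1/(108*(-72 + 9*I*√435))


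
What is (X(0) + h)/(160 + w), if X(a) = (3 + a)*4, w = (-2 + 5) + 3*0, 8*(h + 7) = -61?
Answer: -21/1304 ≈ -0.016104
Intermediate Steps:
h = -117/8 (h = -7 + (⅛)*(-61) = -7 - 61/8 = -117/8 ≈ -14.625)
w = 3 (w = 3 + 0 = 3)
X(a) = 12 + 4*a
(X(0) + h)/(160 + w) = ((12 + 4*0) - 117/8)/(160 + 3) = ((12 + 0) - 117/8)/163 = (12 - 117/8)*(1/163) = -21/8*1/163 = -21/1304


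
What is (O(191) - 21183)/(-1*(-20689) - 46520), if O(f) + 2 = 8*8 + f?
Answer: 1610/1987 ≈ 0.81027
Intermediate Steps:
O(f) = 62 + f (O(f) = -2 + (8*8 + f) = -2 + (64 + f) = 62 + f)
(O(191) - 21183)/(-1*(-20689) - 46520) = ((62 + 191) - 21183)/(-1*(-20689) - 46520) = (253 - 21183)/(20689 - 46520) = -20930/(-25831) = -20930*(-1/25831) = 1610/1987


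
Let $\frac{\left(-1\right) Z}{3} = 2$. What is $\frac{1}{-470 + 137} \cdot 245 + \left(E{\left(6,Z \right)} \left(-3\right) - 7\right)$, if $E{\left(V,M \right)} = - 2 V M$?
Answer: $- \frac{74504}{333} \approx -223.74$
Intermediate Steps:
$Z = -6$ ($Z = \left(-3\right) 2 = -6$)
$E{\left(V,M \right)} = - 2 M V$
$\frac{1}{-470 + 137} \cdot 245 + \left(E{\left(6,Z \right)} \left(-3\right) - 7\right) = \frac{1}{-470 + 137} \cdot 245 + \left(\left(-2\right) \left(-6\right) 6 \left(-3\right) - 7\right) = \frac{1}{-333} \cdot 245 + \left(72 \left(-3\right) - 7\right) = \left(- \frac{1}{333}\right) 245 - 223 = - \frac{245}{333} - 223 = - \frac{74504}{333}$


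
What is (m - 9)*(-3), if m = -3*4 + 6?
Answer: 45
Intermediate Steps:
m = -6 (m = -12 + 6 = -6)
(m - 9)*(-3) = (-6 - 9)*(-3) = -15*(-3) = 45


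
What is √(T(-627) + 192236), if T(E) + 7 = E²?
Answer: √585358 ≈ 765.09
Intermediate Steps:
T(E) = -7 + E²
√(T(-627) + 192236) = √((-7 + (-627)²) + 192236) = √((-7 + 393129) + 192236) = √(393122 + 192236) = √585358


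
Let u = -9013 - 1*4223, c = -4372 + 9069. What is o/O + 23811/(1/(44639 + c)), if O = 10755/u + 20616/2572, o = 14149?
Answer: 24005011199460812/20434293 ≈ 1.1747e+9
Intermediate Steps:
c = 4697
u = -13236 (u = -9013 - 4223 = -13236)
O = 20434293/2836916 (O = 10755/(-13236) + 20616/2572 = 10755*(-1/13236) + 20616*(1/2572) = -3585/4412 + 5154/643 = 20434293/2836916 ≈ 7.2030)
o/O + 23811/(1/(44639 + c)) = 14149/(20434293/2836916) + 23811/(1/(44639 + 4697)) = 14149*(2836916/20434293) + 23811/(1/49336) = 40139524484/20434293 + 23811/(1/49336) = 40139524484/20434293 + 23811*49336 = 40139524484/20434293 + 1174739496 = 24005011199460812/20434293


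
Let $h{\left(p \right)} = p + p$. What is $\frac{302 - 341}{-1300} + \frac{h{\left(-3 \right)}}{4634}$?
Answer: $\frac{6651}{231700} \approx 0.028705$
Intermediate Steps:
$h{\left(p \right)} = 2 p$
$\frac{302 - 341}{-1300} + \frac{h{\left(-3 \right)}}{4634} = \frac{302 - 341}{-1300} + \frac{2 \left(-3\right)}{4634} = \left(302 - 341\right) \left(- \frac{1}{1300}\right) - \frac{3}{2317} = \left(-39\right) \left(- \frac{1}{1300}\right) - \frac{3}{2317} = \frac{3}{100} - \frac{3}{2317} = \frac{6651}{231700}$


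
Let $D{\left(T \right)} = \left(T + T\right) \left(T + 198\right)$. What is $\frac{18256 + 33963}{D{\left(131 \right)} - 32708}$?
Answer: $\frac{52219}{53490} \approx 0.97624$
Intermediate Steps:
$D{\left(T \right)} = 2 T \left(198 + T\right)$
$\frac{18256 + 33963}{D{\left(131 \right)} - 32708} = \frac{18256 + 33963}{2 \cdot 131 \left(198 + 131\right) - 32708} = \frac{52219}{2 \cdot 131 \cdot 329 - 32708} = \frac{52219}{86198 - 32708} = \frac{52219}{53490}$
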